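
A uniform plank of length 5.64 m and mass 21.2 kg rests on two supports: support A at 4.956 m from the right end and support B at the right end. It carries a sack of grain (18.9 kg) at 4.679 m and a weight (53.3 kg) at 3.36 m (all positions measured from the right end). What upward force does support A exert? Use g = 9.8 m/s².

R_A ≈ 647 N

Sum moments about support B (its reaction then has zero moment arm).
Beam weight: 21.2 × 9.8 = 207.8 N down at 2.82 m → arm 2.82 m, τ = 207.8 × 2.82 = 586 N·m counterclockwise.
Sack of grain: 18.9 × 9.8 = 185.2 N down at 4.679 m → arm 4.679 m, τ = 185.2 × 4.679 = 866.6 N·m counterclockwise.
Weight: 53.3 × 9.8 = 522.3 N down at 3.36 m → arm 3.36 m, τ = 522.3 × 3.36 = 1755 N·m counterclockwise.
Net load moment about support B = 3208 N·m counterclockwise.
Reaction R at support A is upward at 4.956 m, arm 4.956 m → moment R × 4.956 clockwise.
Setting net torque to zero: R × 4.956 = 3208 → R = 647 N.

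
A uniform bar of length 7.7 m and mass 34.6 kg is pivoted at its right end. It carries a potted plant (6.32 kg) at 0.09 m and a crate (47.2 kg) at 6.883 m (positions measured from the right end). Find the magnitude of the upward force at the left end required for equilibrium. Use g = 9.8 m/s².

Sum moments about the right end (the unknown pivot reaction has zero arm there).
Beam weight: 34.6 × 9.8 = 339.1 N down at 3.85 m → arm 3.85 m, τ = 339.1 × 3.85 = 1306 N·m counterclockwise.
Potted plant: 6.32 × 9.8 = 61.94 N down at 0.09 m → arm 0.09 m, τ = 61.94 × 0.09 = 5.575 N·m counterclockwise.
Crate: 47.2 × 9.8 = 462.6 N down at 6.883 m → arm 6.883 m, τ = 462.6 × 6.883 = 3184 N·m counterclockwise.
Net moment of the loads = 4496 N·m counterclockwise.
The upward force F acts at the left end, arm 7.7 m, giving F × 7.7 clockwise.
Στ = 0 ⇒ F × 7.7 = 4496 ⇒ F = 4496 / 7.7 = 584 N.

F ≈ 584 N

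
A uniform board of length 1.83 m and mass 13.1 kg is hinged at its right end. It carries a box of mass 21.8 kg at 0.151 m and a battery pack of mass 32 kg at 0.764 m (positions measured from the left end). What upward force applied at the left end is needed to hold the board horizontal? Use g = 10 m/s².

Choose the right end as the axis so the unknown pivot reaction has zero arm there.
Beam weight: 13.1 × 10 = 131 N down at 0.915 m → arm 0.915 m, τ = 131 × 0.915 = 119.9 N·m counterclockwise.
Box: 21.8 × 10 = 218 N down at 0.151 m → arm 1.679 m, τ = 218 × 1.679 = 366 N·m counterclockwise.
Battery pack: 32 × 10 = 320 N down at 0.764 m → arm 1.066 m, τ = 320 × 1.066 = 341.1 N·m counterclockwise.
Net moment of the loads = 827 N·m counterclockwise.
The upward force F acts at the left end, arm 1.83 m, giving F × 1.83 clockwise.
Balancing moments: F × 1.83 = 827, giving F = 827 / 1.83 = 452 N.

F ≈ 452 N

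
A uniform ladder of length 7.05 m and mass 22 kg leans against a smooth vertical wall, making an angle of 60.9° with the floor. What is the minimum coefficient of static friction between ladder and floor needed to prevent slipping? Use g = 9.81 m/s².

μ_min ≈ 0.278

Sum moments about the foot of the ladder (the floor normal and friction both act there and drop out).
Ladder weight 22×9.81 = 215.8 N acts at 3.525 m along the ladder; its horizontal arm is 3.525·cos60.9° = 1.714 m → τ = 369.9 N·m clockwise.
Wall normal N acts horizontally at the top; its moment arm is the height L sinθ = 7.05·sin60.9° = 6.16 m, counterclockwise.
Balancing moments: N × 6.16 = 369.9, giving N = 60.05 N.
ΣFx = 0 ⇒ f = N_wall = 60.05 N. ΣFy = 0 ⇒ N_floor = 215.8 N.
μ_min = f / N_floor = 60.05 / 215.8 = 0.278.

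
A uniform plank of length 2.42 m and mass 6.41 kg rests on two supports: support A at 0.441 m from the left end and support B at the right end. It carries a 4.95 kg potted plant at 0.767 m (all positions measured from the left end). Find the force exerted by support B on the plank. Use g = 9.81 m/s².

About support A:
Beam weight: 6.41 × 9.81 = 62.88 N down at 1.21 m → arm 0.769 m, τ = 62.88 × 0.769 = 48.35 N·m clockwise.
Potted plant: 4.95 × 9.81 = 48.56 N down at 0.767 m → arm 0.326 m, τ = 48.56 × 0.326 = 15.83 N·m clockwise.
Net load moment about support A = 64.18 N·m clockwise.
Reaction R at support B is upward at 2.42 m, arm 1.979 m → moment R × 1.979 counterclockwise.
Setting net torque to zero: R × 1.979 = 64.18 → R = 32.4 N.

R_B ≈ 32.4 N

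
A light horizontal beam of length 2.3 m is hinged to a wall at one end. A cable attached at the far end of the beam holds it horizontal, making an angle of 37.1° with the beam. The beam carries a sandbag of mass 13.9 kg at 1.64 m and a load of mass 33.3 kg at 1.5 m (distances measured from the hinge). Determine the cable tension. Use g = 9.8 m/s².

Take moments about the hinge.
Sandbag: 13.9 × 9.8 = 136.2 N down at 1.64 m → arm 1.64 m, τ = 136.2 × 1.64 = 223.4 N·m clockwise.
Load: 33.3 × 9.8 = 326.3 N down at 1.5 m → arm 1.5 m, τ = 326.3 × 1.5 = 489.5 N·m clockwise.
Total clockwise load moment = 712.9 N·m.
The cable tension T acts at 2.3 m; only its component perpendicular to the beam, T sinθ, produces torque. sin 37.1° = 0.6032.
For rotational equilibrium, T × 2.3 × 0.6032 = 712.9, so T = 712.9 / 1.387 = 514 N.

T ≈ 514 N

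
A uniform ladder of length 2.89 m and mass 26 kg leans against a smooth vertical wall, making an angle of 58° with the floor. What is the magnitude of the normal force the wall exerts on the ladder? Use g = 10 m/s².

N_wall ≈ 81.2 N

Taking torques about the foot of the ladder:
Ladder weight 26×10 = 260 N acts at 1.445 m along the ladder; its horizontal arm is 1.445·cos58° = 0.7657 m → τ = 199.1 N·m clockwise.
Wall normal N acts horizontally at the top; its moment arm is the height L sinθ = 2.89·sin58° = 2.451 m, counterclockwise.
For rotational equilibrium, N × 2.451 = 199.1, so N = 81.2 N.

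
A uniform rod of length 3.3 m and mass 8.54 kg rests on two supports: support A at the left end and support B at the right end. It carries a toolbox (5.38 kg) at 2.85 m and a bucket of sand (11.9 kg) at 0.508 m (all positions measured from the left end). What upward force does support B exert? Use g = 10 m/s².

R_B ≈ 107 N

Take moments about support A.
Beam weight: 8.54 × 10 = 85.4 N down at 1.65 m → arm 1.65 m, τ = 85.4 × 1.65 = 140.9 N·m clockwise.
Toolbox: 5.38 × 10 = 53.8 N down at 2.85 m → arm 2.85 m, τ = 53.8 × 2.85 = 153.3 N·m clockwise.
Bucket of sand: 11.9 × 10 = 119 N down at 0.508 m → arm 0.508 m, τ = 119 × 0.508 = 60.45 N·m clockwise.
Net load moment about support A = 354.7 N·m clockwise.
Reaction R at support B is upward at 3.3 m, arm 3.3 m → moment R × 3.3 counterclockwise.
Στ = 0 ⇒ R × 3.3 = 354.7 ⇒ R = 107 N.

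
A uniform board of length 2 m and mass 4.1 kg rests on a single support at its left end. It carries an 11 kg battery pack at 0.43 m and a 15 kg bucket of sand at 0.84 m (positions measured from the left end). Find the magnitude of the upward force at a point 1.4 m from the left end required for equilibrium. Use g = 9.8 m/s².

About the left end:
Beam weight: 4.1 × 9.8 = 40.18 N down at 1 m → arm 1 m, τ = 40.18 × 1 = 40.18 N·m clockwise.
Battery pack: 11 × 9.8 = 107.8 N down at 0.43 m → arm 0.43 m, τ = 107.8 × 0.43 = 46.35 N·m clockwise.
Bucket of sand: 15 × 9.8 = 147 N down at 0.84 m → arm 0.84 m, τ = 147 × 0.84 = 123.5 N·m clockwise.
Net moment of the loads = 210 N·m clockwise.
The upward force F acts at a point 1.4 m from the left end, arm 1.4 m, giving F × 1.4 counterclockwise.
Στ = 0 ⇒ F × 1.4 = 210 ⇒ F = 210 / 1.4 = 150 N.

F ≈ 150 N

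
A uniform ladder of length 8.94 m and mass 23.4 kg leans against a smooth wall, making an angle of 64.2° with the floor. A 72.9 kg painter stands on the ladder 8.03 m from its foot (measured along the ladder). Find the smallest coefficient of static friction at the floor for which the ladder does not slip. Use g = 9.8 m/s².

μ_min ≈ 0.387

Taking torques about the foot of the ladder:
Ladder weight 23.4×9.8 = 229.3 N acts at 4.47 m along the ladder; its horizontal arm is 4.47·cos64.2° = 1.945 m → τ = 446 N·m clockwise.
Painter: 72.9×9.8 = 714.4 N at 8.03 m → arm 3.495 m → τ = 2497 N·m clockwise.
Wall normal N acts horizontally at the top; its moment arm is the height L sinθ = 8.94·sin64.2° = 8.049 m, counterclockwise.
Στ = 0 ⇒ N × 8.049 = 2943 ⇒ N = 365.6 N.
ΣFx = 0 ⇒ f = N_wall = 365.6 N. ΣFy = 0 ⇒ N_floor = 943.7 N.
μ_min = f / N_floor = 365.6 / 943.7 = 0.387.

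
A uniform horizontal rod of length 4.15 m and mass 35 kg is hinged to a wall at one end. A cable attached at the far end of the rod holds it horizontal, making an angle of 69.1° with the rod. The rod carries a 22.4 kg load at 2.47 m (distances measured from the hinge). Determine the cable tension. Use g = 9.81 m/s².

Take moments about the hinge.
Beam weight: 35 × 9.81 = 343.4 N down at 2.075 m → arm 2.075 m, τ = 343.4 × 2.075 = 712.6 N·m clockwise.
Load: 22.4 × 9.81 = 219.7 N down at 2.47 m → arm 2.47 m, τ = 219.7 × 2.47 = 542.7 N·m clockwise.
Total clockwise load moment = 1255 N·m.
The cable tension T acts at 4.15 m; only its component perpendicular to the rod, T sinθ, produces torque. sin 69.1° = 0.9342.
Setting net torque to zero: T × 4.15 × 0.9342 = 1255 → T = 1255 / 3.877 = 324 N.

T ≈ 324 N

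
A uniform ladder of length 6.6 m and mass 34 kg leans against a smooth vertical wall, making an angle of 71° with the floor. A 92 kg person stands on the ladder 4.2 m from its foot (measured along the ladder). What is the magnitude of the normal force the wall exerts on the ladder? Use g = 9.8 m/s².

Taking torques about the foot of the ladder:
Ladder weight 34×9.8 = 333.2 N acts at 3.3 m along the ladder; its horizontal arm is 3.3·cos71° = 1.074 m → τ = 357.9 N·m clockwise.
Person: 92×9.8 = 901.6 N at 4.2 m → arm 1.367 m → τ = 1232 N·m clockwise.
Wall normal N acts horizontally at the top; its moment arm is the height L sinθ = 6.6·sin71° = 6.24 m, counterclockwise.
Balancing moments: N × 6.24 = 1590, giving N = 255 N.

N_wall ≈ 255 N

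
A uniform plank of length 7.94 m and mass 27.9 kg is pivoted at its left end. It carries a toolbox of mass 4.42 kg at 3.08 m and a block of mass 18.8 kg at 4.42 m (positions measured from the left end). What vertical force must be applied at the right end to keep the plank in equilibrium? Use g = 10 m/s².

F ≈ 261 N

Take moments about the left end.
Beam weight: 27.9 × 10 = 279 N down at 3.97 m → arm 3.97 m, τ = 279 × 3.97 = 1108 N·m clockwise.
Toolbox: 4.42 × 10 = 44.2 N down at 3.08 m → arm 3.08 m, τ = 44.2 × 3.08 = 136.1 N·m clockwise.
Block: 18.8 × 10 = 188 N down at 4.42 m → arm 4.42 m, τ = 188 × 4.42 = 831 N·m clockwise.
Net moment of the loads = 2075 N·m clockwise.
The upward force F acts at the right end, arm 7.94 m, giving F × 7.94 counterclockwise.
Balancing moments: F × 7.94 = 2075, giving F = 2075 / 7.94 = 261 N.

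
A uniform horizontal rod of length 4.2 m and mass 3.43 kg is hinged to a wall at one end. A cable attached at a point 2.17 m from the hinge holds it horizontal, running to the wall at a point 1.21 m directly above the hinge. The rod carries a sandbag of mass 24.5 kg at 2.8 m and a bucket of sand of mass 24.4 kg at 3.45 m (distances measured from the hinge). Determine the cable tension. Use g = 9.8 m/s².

T ≈ 1480 N

Taking torques about the hinge:
Beam weight: 3.43 × 9.8 = 33.61 N down at 2.1 m → arm 2.1 m, τ = 33.61 × 2.1 = 70.58 N·m clockwise.
Sandbag: 24.5 × 9.8 = 240.1 N down at 2.8 m → arm 2.8 m, τ = 240.1 × 2.8 = 672.3 N·m clockwise.
Bucket of sand: 24.4 × 9.8 = 239.1 N down at 3.45 m → arm 3.45 m, τ = 239.1 × 3.45 = 824.9 N·m clockwise.
Total clockwise load moment = 1568 N·m.
The cable tension T acts at 2.17 m; only its component perpendicular to the rod, T sinθ, produces torque. sinθ = h/√(h²+d²) = 1.21/√(1.21²+2.17²) = 0.487.
For rotational equilibrium, T × 2.17 × 0.487 = 1568, so T = 1568 / 1.057 = 1480 N.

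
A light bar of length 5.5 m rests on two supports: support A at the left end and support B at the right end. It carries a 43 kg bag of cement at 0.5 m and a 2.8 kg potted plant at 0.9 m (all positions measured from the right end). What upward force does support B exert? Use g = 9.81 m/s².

R_B ≈ 406 N

About support A:
Bag of cement: 43 × 9.81 = 421.8 N down at 0.5 m → arm 5 m, τ = 421.8 × 5 = 2109 N·m clockwise.
Potted plant: 2.8 × 9.81 = 27.47 N down at 0.9 m → arm 4.6 m, τ = 27.47 × 4.6 = 126.4 N·m clockwise.
Net load moment about support A = 2235 N·m clockwise.
Reaction R at support B is upward at 0 m, arm 5.5 m → moment R × 5.5 counterclockwise.
Στ = 0 ⇒ R × 5.5 = 2235 ⇒ R = 406 N.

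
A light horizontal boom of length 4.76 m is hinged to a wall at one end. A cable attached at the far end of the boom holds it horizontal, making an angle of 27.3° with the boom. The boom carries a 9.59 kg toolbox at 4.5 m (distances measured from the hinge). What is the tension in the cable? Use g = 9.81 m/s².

T ≈ 194 N

About the hinge:
Toolbox: 9.59 × 9.81 = 94.08 N down at 4.5 m → arm 4.5 m, τ = 94.08 × 4.5 = 423.4 N·m clockwise.
Total clockwise load moment = 423.4 N·m.
The cable tension T acts at 4.76 m; only its component perpendicular to the boom, T sinθ, produces torque. sin 27.3° = 0.4586.
For rotational equilibrium, T × 4.76 × 0.4586 = 423.4, so T = 423.4 / 2.183 = 194 N.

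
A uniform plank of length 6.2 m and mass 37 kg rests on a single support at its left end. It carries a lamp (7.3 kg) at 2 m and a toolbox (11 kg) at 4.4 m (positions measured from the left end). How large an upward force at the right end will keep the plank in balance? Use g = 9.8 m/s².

F ≈ 281 N

Choose the left end as the axis so the unknown pivot reaction has zero arm there.
Beam weight: 37 × 9.8 = 362.6 N down at 3.1 m → arm 3.1 m, τ = 362.6 × 3.1 = 1124 N·m clockwise.
Lamp: 7.3 × 9.8 = 71.54 N down at 2 m → arm 2 m, τ = 71.54 × 2 = 143.1 N·m clockwise.
Toolbox: 11 × 9.8 = 107.8 N down at 4.4 m → arm 4.4 m, τ = 107.8 × 4.4 = 474.3 N·m clockwise.
Net moment of the loads = 1741 N·m clockwise.
The upward force F acts at the right end, arm 6.2 m, giving F × 6.2 counterclockwise.
Balancing moments: F × 6.2 = 1741, giving F = 1741 / 6.2 = 281 N.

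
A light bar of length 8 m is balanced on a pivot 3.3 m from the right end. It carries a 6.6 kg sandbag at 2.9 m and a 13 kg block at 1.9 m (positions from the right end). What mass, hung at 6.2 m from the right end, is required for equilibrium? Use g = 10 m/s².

Sum moments about the pivot (at 3.3 m from the right end) (the support reaction has zero arm there).
Sandbag: 6.6 × 10 = 66 N down at 2.9 m → arm 0.4 m, τ = 66 × 0.4 = 26.4 N·m clockwise.
Block: 13 × 10 = 130 N down at 1.9 m → arm 1.4 m, τ = 130 × 1.4 = 182 N·m clockwise.
Net moment of known loads = 208.4 N·m clockwise.
An unknown mass m at 6.2 m has arm 2.9 m; its moment is m·g·2.9 counterclockwise.
For rotational equilibrium, m × 10 × 2.9 = 208.4, so m = 208.4 / (10 × 2.9) = 7.19 kg.

m ≈ 7.19 kg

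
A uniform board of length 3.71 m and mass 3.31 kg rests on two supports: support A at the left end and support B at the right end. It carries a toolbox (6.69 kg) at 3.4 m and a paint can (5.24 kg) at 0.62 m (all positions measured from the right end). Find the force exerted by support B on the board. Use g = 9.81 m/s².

R_B ≈ 64.5 N

Choose support A as the axis so its reaction then has zero moment arm.
Beam weight: 3.31 × 9.81 = 32.47 N down at 1.855 m → arm 1.855 m, τ = 32.47 × 1.855 = 60.23 N·m clockwise.
Toolbox: 6.69 × 9.81 = 65.63 N down at 3.4 m → arm 0.31 m, τ = 65.63 × 0.31 = 20.35 N·m clockwise.
Paint can: 5.24 × 9.81 = 51.4 N down at 0.62 m → arm 3.09 m, τ = 51.4 × 3.09 = 158.8 N·m clockwise.
Net load moment about support A = 239.4 N·m clockwise.
Reaction R at support B is upward at 0 m, arm 3.71 m → moment R × 3.71 counterclockwise.
Setting net torque to zero: R × 3.71 = 239.4 → R = 64.5 N.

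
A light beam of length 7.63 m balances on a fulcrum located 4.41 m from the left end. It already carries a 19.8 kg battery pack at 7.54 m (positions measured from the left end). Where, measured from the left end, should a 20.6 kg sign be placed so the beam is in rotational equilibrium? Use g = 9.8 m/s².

x ≈ 1.4 m from the left end

Choose the fulcrum (at 4.41 m from the left end) as the axis so the support reaction has zero arm there.
Battery pack: 19.8 × 9.8 = 194 N down at 7.54 m → arm 3.13 m, τ = 194 × 3.13 = 607.2 N·m clockwise.
Net moment of existing loads = 607.2 N·m clockwise.
The sign weighs 20.6 × 9.8 = 201.9 N and must supply an equal counterclockwise moment, so its lever arm about the fulcrum is 607.2 / 201.9 = 3.01 m.
That puts it at 4.41 − 3.01 = 1.4 m from the left end.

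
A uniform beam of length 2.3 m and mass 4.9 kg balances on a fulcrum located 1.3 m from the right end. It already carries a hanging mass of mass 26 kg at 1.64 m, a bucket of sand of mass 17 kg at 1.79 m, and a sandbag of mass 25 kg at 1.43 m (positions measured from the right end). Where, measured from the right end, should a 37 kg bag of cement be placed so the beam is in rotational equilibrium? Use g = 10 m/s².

About the fulcrum (at 1.3 m from the right end):
Beam weight: 4.9 × 10 = 49 N down at 1.15 m → arm 0.15 m, τ = 49 × 0.15 = 7.35 N·m clockwise.
Hanging mass: 26 × 10 = 260 N down at 1.64 m → arm 0.34 m, τ = 260 × 0.34 = 88.4 N·m counterclockwise.
Bucket of sand: 17 × 10 = 170 N down at 1.79 m → arm 0.49 m, τ = 170 × 0.49 = 83.3 N·m counterclockwise.
Sandbag: 25 × 10 = 250 N down at 1.43 m → arm 0.13 m, τ = 250 × 0.13 = 32.5 N·m counterclockwise.
Net moment of existing loads = 196.9 N·m counterclockwise.
The bag of cement weighs 37 × 10 = 370 N and must supply an equal clockwise moment, so its lever arm about the fulcrum is 196.9 / 370 = 0.532 m.
That puts it at 1.3 − 0.532 = 0.768 m from the right end.

x ≈ 0.768 m from the right end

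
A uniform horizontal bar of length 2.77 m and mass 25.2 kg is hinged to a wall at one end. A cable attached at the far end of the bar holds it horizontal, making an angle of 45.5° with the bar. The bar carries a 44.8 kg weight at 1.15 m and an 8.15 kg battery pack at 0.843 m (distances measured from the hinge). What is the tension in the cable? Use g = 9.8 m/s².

T ≈ 463 N

Sum moments about the hinge (the unknown hinge reaction has zero arm there).
Beam weight: 25.2 × 9.8 = 247 N down at 1.385 m → arm 1.385 m, τ = 247 × 1.385 = 342.1 N·m clockwise.
Weight: 44.8 × 9.8 = 439 N down at 1.15 m → arm 1.15 m, τ = 439 × 1.15 = 504.8 N·m clockwise.
Battery pack: 8.15 × 9.8 = 79.87 N down at 0.843 m → arm 0.843 m, τ = 79.87 × 0.843 = 67.33 N·m clockwise.
Total clockwise load moment = 914.2 N·m.
The cable tension T acts at 2.77 m; only its component perpendicular to the bar, T sinθ, produces torque. sin 45.5° = 0.7133.
Setting net torque to zero: T × 2.77 × 0.7133 = 914.2 → T = 914.2 / 1.976 = 463 N.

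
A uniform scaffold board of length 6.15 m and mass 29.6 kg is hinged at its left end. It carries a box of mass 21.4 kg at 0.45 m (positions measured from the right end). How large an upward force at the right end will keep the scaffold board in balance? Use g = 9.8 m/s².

Choose the left end as the axis so the unknown pivot reaction has zero arm there.
Beam weight: 29.6 × 9.8 = 290.1 N down at 3.075 m → arm 3.075 m, τ = 290.1 × 3.075 = 892.1 N·m clockwise.
Box: 21.4 × 9.8 = 209.7 N down at 0.45 m → arm 5.7 m, τ = 209.7 × 5.7 = 1195 N·m clockwise.
Net moment of the loads = 2087 N·m clockwise.
The upward force F acts at the right end, arm 6.15 m, giving F × 6.15 counterclockwise.
Στ = 0 ⇒ F × 6.15 = 2087 ⇒ F = 2087 / 6.15 = 339 N.

F ≈ 339 N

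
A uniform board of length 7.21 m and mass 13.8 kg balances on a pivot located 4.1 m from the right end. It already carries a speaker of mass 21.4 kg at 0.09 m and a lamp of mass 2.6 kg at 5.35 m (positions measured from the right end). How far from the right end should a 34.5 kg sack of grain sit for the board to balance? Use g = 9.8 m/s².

x ≈ 6.69 m from the right end

Choose the pivot (at 4.1 m from the right end) as the axis so the support reaction has zero arm there.
Beam weight: 13.8 × 9.8 = 135.2 N down at 3.605 m → arm 0.495 m, τ = 135.2 × 0.495 = 66.92 N·m clockwise.
Speaker: 21.4 × 9.8 = 209.7 N down at 0.09 m → arm 4.01 m, τ = 209.7 × 4.01 = 840.9 N·m clockwise.
Lamp: 2.6 × 9.8 = 25.48 N down at 5.35 m → arm 1.25 m, τ = 25.48 × 1.25 = 31.85 N·m counterclockwise.
Net moment of existing loads = 876 N·m clockwise.
The sack of grain weighs 34.5 × 9.8 = 338.1 N and must supply an equal counterclockwise moment, so its lever arm about the pivot is 876 / 338.1 = 2.59 m.
That puts it at 4.1 + 2.59 = 6.69 m from the right end.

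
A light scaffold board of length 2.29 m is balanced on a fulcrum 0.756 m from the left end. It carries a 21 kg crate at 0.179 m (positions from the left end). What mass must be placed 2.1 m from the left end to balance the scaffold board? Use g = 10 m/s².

Choose the fulcrum (at 0.756 m from the left end) as the axis so the support reaction has zero arm there.
Crate: 21 × 10 = 210 N down at 0.179 m → arm 0.577 m, τ = 210 × 0.577 = 121.2 N·m counterclockwise.
Net moment of known loads = 121.2 N·m counterclockwise.
An unknown mass m at 2.1 m has arm 1.344 m; its moment is m·g·1.344 clockwise.
Setting net torque to zero: m × 10 × 1.344 = 121.2 → m = 121.2 / (10 × 1.344) = 9.02 kg.

m ≈ 9.02 kg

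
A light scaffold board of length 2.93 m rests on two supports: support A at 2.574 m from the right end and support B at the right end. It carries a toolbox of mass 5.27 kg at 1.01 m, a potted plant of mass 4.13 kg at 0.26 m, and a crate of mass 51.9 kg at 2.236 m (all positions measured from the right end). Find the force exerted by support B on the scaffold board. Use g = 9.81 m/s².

R_B ≈ 135 N

Take moments about support A.
Toolbox: 5.27 × 9.81 = 51.7 N down at 1.01 m → arm 1.564 m, τ = 51.7 × 1.564 = 80.86 N·m clockwise.
Potted plant: 4.13 × 9.81 = 40.52 N down at 0.26 m → arm 2.314 m, τ = 40.52 × 2.314 = 93.76 N·m clockwise.
Crate: 51.9 × 9.81 = 509.1 N down at 2.236 m → arm 0.338 m, τ = 509.1 × 0.338 = 172.1 N·m clockwise.
Net load moment about support A = 346.7 N·m clockwise.
Reaction R at support B is upward at 0 m, arm 2.574 m → moment R × 2.574 counterclockwise.
For rotational equilibrium, R × 2.574 = 346.7, so R = 135 N.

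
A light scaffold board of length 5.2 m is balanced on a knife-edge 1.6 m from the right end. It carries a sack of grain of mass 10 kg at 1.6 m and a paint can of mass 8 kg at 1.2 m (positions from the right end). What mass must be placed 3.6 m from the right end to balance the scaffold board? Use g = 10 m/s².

About the knife-edge (at 1.6 m from the right end):
Sack of grain: acts at the knife-edge, moment arm 0 → no torque.
Paint can: 8 × 10 = 80 N down at 1.2 m → arm 0.4 m, τ = 80 × 0.4 = 32 N·m clockwise.
Net moment of known loads = 32 N·m clockwise.
An unknown mass m at 3.6 m has arm 2 m; its moment is m·g·2 counterclockwise.
Balancing moments: m × 10 × 2 = 32, giving m = 32 / (10 × 2) = 1.6 kg.

m ≈ 1.6 kg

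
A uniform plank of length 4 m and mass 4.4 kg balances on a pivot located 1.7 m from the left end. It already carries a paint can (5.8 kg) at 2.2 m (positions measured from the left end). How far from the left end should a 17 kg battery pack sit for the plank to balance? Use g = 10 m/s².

x ≈ 1.45 m from the left end

About the pivot (at 1.7 m from the left end):
Beam weight: 4.4 × 10 = 44 N down at 2 m → arm 0.3 m, τ = 44 × 0.3 = 13.2 N·m clockwise.
Paint can: 5.8 × 10 = 58 N down at 2.2 m → arm 0.5 m, τ = 58 × 0.5 = 29 N·m clockwise.
Net moment of existing loads = 42.2 N·m clockwise.
The battery pack weighs 17 × 10 = 170 N and must supply an equal counterclockwise moment, so its lever arm about the pivot is 42.2 / 170 = 0.248 m.
That puts it at 1.7 − 0.248 = 1.45 m from the left end.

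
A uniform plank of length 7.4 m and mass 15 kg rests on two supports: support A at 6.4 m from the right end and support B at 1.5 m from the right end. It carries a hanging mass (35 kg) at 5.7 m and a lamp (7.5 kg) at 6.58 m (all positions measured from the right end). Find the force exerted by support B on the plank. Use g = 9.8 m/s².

R_B ≈ 127 N

About support A:
Beam weight: 15 × 9.8 = 147 N down at 3.7 m → arm 2.7 m, τ = 147 × 2.7 = 396.9 N·m clockwise.
Hanging mass: 35 × 9.8 = 343 N down at 5.7 m → arm 0.7 m, τ = 343 × 0.7 = 240.1 N·m clockwise.
Lamp: 7.5 × 9.8 = 73.5 N down at 6.58 m → arm 0.18 m, τ = 73.5 × 0.18 = 13.23 N·m counterclockwise.
Net load moment about support A = 623.8 N·m clockwise.
Reaction R at support B is upward at 1.5 m, arm 4.9 m → moment R × 4.9 counterclockwise.
Setting net torque to zero: R × 4.9 = 623.8 → R = 127 N.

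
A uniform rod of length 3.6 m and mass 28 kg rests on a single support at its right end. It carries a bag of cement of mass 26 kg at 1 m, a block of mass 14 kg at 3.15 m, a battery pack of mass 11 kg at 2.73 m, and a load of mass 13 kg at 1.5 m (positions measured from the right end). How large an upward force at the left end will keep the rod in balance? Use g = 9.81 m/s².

F ≈ 463 N

Take moments about the right end.
Beam weight: 28 × 9.81 = 274.7 N down at 1.8 m → arm 1.8 m, τ = 274.7 × 1.8 = 494.5 N·m counterclockwise.
Bag of cement: 26 × 9.81 = 255.1 N down at 1 m → arm 1 m, τ = 255.1 × 1 = 255.1 N·m counterclockwise.
Block: 14 × 9.81 = 137.3 N down at 3.15 m → arm 3.15 m, τ = 137.3 × 3.15 = 432.5 N·m counterclockwise.
Battery pack: 11 × 9.81 = 107.9 N down at 2.73 m → arm 2.73 m, τ = 107.9 × 2.73 = 294.6 N·m counterclockwise.
Load: 13 × 9.81 = 127.5 N down at 1.5 m → arm 1.5 m, τ = 127.5 × 1.5 = 191.2 N·m counterclockwise.
Net moment of the loads = 1668 N·m counterclockwise.
The upward force F acts at the left end, arm 3.6 m, giving F × 3.6 clockwise.
Balancing moments: F × 3.6 = 1668, giving F = 1668 / 3.6 = 463 N.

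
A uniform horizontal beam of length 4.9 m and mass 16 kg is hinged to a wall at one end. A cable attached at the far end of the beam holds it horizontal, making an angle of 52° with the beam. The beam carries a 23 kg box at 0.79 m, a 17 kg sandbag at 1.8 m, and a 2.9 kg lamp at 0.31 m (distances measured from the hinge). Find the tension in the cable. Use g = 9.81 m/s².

T ≈ 226 N

Choose the hinge as the axis so the unknown hinge reaction has zero arm there.
Beam weight: 16 × 9.81 = 157 N down at 2.45 m → arm 2.45 m, τ = 157 × 2.45 = 384.7 N·m clockwise.
Box: 23 × 9.81 = 225.6 N down at 0.79 m → arm 0.79 m, τ = 225.6 × 0.79 = 178.2 N·m clockwise.
Sandbag: 17 × 9.81 = 166.8 N down at 1.8 m → arm 1.8 m, τ = 166.8 × 1.8 = 300.2 N·m clockwise.
Lamp: 2.9 × 9.81 = 28.45 N down at 0.31 m → arm 0.31 m, τ = 28.45 × 0.31 = 8.819 N·m clockwise.
Total clockwise load moment = 871.9 N·m.
The cable tension T acts at 4.9 m; only its component perpendicular to the beam, T sinθ, produces torque. sin 52° = 0.788.
Balancing moments: T × 4.9 × 0.788 = 871.9, giving T = 871.9 / 3.861 = 226 N.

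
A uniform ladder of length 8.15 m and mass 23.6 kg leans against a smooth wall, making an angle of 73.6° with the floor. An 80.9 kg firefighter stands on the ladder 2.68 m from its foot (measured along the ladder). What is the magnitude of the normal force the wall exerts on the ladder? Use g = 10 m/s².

Sum moments about the foot of the ladder (the floor normal and friction both act there and drop out).
Ladder weight 23.6×10 = 236 N acts at 4.075 m along the ladder; its horizontal arm is 4.075·cos73.6° = 1.151 m → τ = 271.6 N·m clockwise.
Firefighter: 80.9×10 = 809 N at 2.68 m → arm 0.7567 m → τ = 612.2 N·m clockwise.
Wall normal N acts horizontally at the top; its moment arm is the height L sinθ = 8.15·sin73.6° = 7.818 m, counterclockwise.
Setting net torque to zero: N × 7.818 = 883.8 → N = 113 N.

N_wall ≈ 113 N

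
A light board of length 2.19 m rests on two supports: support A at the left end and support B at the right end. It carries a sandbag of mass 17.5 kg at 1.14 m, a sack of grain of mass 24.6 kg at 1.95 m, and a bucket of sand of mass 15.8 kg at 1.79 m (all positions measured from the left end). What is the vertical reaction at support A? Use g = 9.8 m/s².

About support B:
Sandbag: 17.5 × 9.8 = 171.5 N down at 1.14 m → arm 1.05 m, τ = 171.5 × 1.05 = 180.1 N·m counterclockwise.
Sack of grain: 24.6 × 9.8 = 241.1 N down at 1.95 m → arm 0.24 m, τ = 241.1 × 0.24 = 57.86 N·m counterclockwise.
Bucket of sand: 15.8 × 9.8 = 154.8 N down at 1.79 m → arm 0.4 m, τ = 154.8 × 0.4 = 61.92 N·m counterclockwise.
Net load moment about support B = 299.9 N·m counterclockwise.
Reaction R at support A is upward at 0 m, arm 2.19 m → moment R × 2.19 clockwise.
Balancing moments: R × 2.19 = 299.9, giving R = 137 N.

R_A ≈ 137 N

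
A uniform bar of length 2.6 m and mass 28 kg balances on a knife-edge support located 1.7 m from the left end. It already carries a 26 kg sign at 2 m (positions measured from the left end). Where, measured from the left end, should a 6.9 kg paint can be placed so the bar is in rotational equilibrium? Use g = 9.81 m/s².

x ≈ 2.19 m from the left end

Sum moments about the knife-edge support (at 1.7 m from the left end) (the support reaction has zero arm there).
Beam weight: 28 × 9.81 = 274.7 N down at 1.3 m → arm 0.4 m, τ = 274.7 × 0.4 = 109.9 N·m counterclockwise.
Sign: 26 × 9.81 = 255.1 N down at 2 m → arm 0.3 m, τ = 255.1 × 0.3 = 76.53 N·m clockwise.
Net moment of existing loads = 33.37 N·m counterclockwise.
The paint can weighs 6.9 × 9.81 = 67.69 N and must supply an equal clockwise moment, so its lever arm about the knife-edge support is 33.37 / 67.69 = 0.493 m.
That puts it at 1.7 + 0.493 = 2.19 m from the left end.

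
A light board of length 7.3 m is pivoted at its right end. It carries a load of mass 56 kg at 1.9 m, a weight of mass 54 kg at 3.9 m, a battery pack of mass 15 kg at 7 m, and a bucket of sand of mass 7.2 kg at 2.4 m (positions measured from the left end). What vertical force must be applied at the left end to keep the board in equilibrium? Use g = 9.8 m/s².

Take moments about the right end.
Load: 56 × 9.8 = 548.8 N down at 1.9 m → arm 5.4 m, τ = 548.8 × 5.4 = 2964 N·m counterclockwise.
Weight: 54 × 9.8 = 529.2 N down at 3.9 m → arm 3.4 m, τ = 529.2 × 3.4 = 1799 N·m counterclockwise.
Battery pack: 15 × 9.8 = 147 N down at 7 m → arm 0.3 m, τ = 147 × 0.3 = 44.1 N·m counterclockwise.
Bucket of sand: 7.2 × 9.8 = 70.56 N down at 2.4 m → arm 4.9 m, τ = 70.56 × 4.9 = 345.7 N·m counterclockwise.
Net moment of the loads = 5153 N·m counterclockwise.
The upward force F acts at the left end, arm 7.3 m, giving F × 7.3 clockwise.
For rotational equilibrium, F × 7.3 = 5153, so F = 5153 / 7.3 = 706 N.

F ≈ 706 N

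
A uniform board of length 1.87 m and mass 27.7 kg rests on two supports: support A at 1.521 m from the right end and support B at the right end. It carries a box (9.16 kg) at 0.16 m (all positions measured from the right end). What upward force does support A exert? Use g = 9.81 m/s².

Take moments about support B.
Beam weight: 27.7 × 9.81 = 271.7 N down at 0.935 m → arm 0.935 m, τ = 271.7 × 0.935 = 254 N·m counterclockwise.
Box: 9.16 × 9.81 = 89.86 N down at 0.16 m → arm 0.16 m, τ = 89.86 × 0.16 = 14.38 N·m counterclockwise.
Net load moment about support B = 268.4 N·m counterclockwise.
Reaction R at support A is upward at 1.521 m, arm 1.521 m → moment R × 1.521 clockwise.
Balancing moments: R × 1.521 = 268.4, giving R = 176 N.

R_A ≈ 176 N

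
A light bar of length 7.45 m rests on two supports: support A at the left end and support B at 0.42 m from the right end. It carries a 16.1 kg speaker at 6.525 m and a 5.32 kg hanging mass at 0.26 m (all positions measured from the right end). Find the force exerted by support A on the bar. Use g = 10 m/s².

R_A ≈ 139 N

Choose support B as the axis so its reaction then has zero moment arm.
Speaker: 16.1 × 10 = 161 N down at 6.525 m → arm 6.105 m, τ = 161 × 6.105 = 982.9 N·m counterclockwise.
Hanging mass: 5.32 × 10 = 53.2 N down at 0.26 m → arm 0.16 m, τ = 53.2 × 0.16 = 8.512 N·m clockwise.
Net load moment about support B = 974.4 N·m counterclockwise.
Reaction R at support A is upward at 7.45 m, arm 7.03 m → moment R × 7.03 clockwise.
Balancing moments: R × 7.03 = 974.4, giving R = 139 N.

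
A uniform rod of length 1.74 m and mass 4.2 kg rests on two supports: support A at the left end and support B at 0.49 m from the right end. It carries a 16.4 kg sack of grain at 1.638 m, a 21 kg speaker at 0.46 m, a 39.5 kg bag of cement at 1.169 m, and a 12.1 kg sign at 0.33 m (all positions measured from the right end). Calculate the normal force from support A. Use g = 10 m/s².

About support B:
Beam weight: 4.2 × 10 = 42 N down at 0.87 m → arm 0.38 m, τ = 42 × 0.38 = 15.96 N·m counterclockwise.
Sack of grain: 16.4 × 10 = 164 N down at 1.638 m → arm 1.148 m, τ = 164 × 1.148 = 188.3 N·m counterclockwise.
Speaker: 21 × 10 = 210 N down at 0.46 m → arm 0.03 m, τ = 210 × 0.03 = 6.3 N·m clockwise.
Bag of cement: 39.5 × 10 = 395 N down at 1.169 m → arm 0.679 m, τ = 395 × 0.679 = 268.2 N·m counterclockwise.
Sign: 12.1 × 10 = 121 N down at 0.33 m → arm 0.16 m, τ = 121 × 0.16 = 19.36 N·m clockwise.
Net load moment about support B = 446.8 N·m counterclockwise.
Reaction R at support A is upward at 1.74 m, arm 1.25 m → moment R × 1.25 clockwise.
Setting net torque to zero: R × 1.25 = 446.8 → R = 357 N.

R_A ≈ 357 N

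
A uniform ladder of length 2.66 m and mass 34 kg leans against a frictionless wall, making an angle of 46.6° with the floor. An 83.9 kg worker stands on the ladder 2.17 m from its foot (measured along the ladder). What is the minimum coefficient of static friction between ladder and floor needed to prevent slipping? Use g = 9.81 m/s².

μ_min ≈ 0.685

Choose the foot of the ladder as the axis so the floor normal and friction both act there and drop out.
Ladder weight 34×9.81 = 333.5 N acts at 1.33 m along the ladder; its horizontal arm is 1.33·cos46.6° = 0.9138 m → τ = 304.8 N·m clockwise.
Worker: 83.9×9.81 = 823.1 N at 2.17 m → arm 1.491 m → τ = 1227 N·m clockwise.
Wall normal N acts horizontally at the top; its moment arm is the height L sinθ = 2.66·sin46.6° = 1.933 m, counterclockwise.
Setting net torque to zero: N × 1.933 = 1532 → N = 792.6 N.
ΣFx = 0 ⇒ f = N_wall = 792.6 N. ΣFy = 0 ⇒ N_floor = 1157 N.
μ_min = f / N_floor = 792.6 / 1157 = 0.685.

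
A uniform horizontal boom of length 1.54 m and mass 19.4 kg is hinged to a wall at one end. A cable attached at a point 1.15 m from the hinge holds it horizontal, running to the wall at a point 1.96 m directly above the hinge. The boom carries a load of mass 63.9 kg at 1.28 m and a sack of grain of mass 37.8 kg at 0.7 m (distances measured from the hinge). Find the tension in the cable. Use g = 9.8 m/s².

Choose the hinge as the axis so the unknown hinge reaction has zero arm there.
Beam weight: 19.4 × 9.8 = 190.1 N down at 0.77 m → arm 0.77 m, τ = 190.1 × 0.77 = 146.4 N·m clockwise.
Load: 63.9 × 9.8 = 626.2 N down at 1.28 m → arm 1.28 m, τ = 626.2 × 1.28 = 801.5 N·m clockwise.
Sack of grain: 37.8 × 9.8 = 370.4 N down at 0.7 m → arm 0.7 m, τ = 370.4 × 0.7 = 259.3 N·m clockwise.
Total clockwise load moment = 1207 N·m.
The cable tension T acts at 1.15 m; only its component perpendicular to the boom, T sinθ, produces torque. sinθ = h/√(h²+d²) = 1.96/√(1.96²+1.15²) = 0.8625.
For rotational equilibrium, T × 1.15 × 0.8625 = 1207, so T = 1207 / 0.9919 = 1220 N.

T ≈ 1220 N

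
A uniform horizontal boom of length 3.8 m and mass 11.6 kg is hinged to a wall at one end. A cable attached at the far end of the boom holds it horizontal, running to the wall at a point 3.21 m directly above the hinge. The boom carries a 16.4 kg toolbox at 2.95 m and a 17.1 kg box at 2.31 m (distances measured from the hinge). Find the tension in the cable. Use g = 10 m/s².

T ≈ 448 N

Take moments about the hinge.
Beam weight: 11.6 × 10 = 116 N down at 1.9 m → arm 1.9 m, τ = 116 × 1.9 = 220.4 N·m clockwise.
Toolbox: 16.4 × 10 = 164 N down at 2.95 m → arm 2.95 m, τ = 164 × 2.95 = 483.8 N·m clockwise.
Box: 17.1 × 10 = 171 N down at 2.31 m → arm 2.31 m, τ = 171 × 2.31 = 395 N·m clockwise.
Total clockwise load moment = 1099 N·m.
The cable tension T acts at 3.8 m; only its component perpendicular to the boom, T sinθ, produces torque. sinθ = h/√(h²+d²) = 3.21/√(3.21²+3.8²) = 0.6453.
For rotational equilibrium, T × 3.8 × 0.6453 = 1099, so T = 1099 / 2.452 = 448 N.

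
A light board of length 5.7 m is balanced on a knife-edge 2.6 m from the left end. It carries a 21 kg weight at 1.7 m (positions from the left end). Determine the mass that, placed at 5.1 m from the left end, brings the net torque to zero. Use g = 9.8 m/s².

m ≈ 7.56 kg

Choose the knife-edge (at 2.6 m from the left end) as the axis so the support reaction has zero arm there.
Weight: 21 × 9.8 = 205.8 N down at 1.7 m → arm 0.9 m, τ = 205.8 × 0.9 = 185.2 N·m counterclockwise.
Net moment of known loads = 185.2 N·m counterclockwise.
An unknown mass m at 5.1 m has arm 2.5 m; its moment is m·g·2.5 clockwise.
For rotational equilibrium, m × 9.8 × 2.5 = 185.2, so m = 185.2 / (9.8 × 2.5) = 7.56 kg.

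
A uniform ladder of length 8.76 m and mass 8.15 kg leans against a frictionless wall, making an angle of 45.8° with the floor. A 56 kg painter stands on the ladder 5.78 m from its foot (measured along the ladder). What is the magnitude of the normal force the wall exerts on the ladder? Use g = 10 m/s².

Taking torques about the foot of the ladder:
Ladder weight 8.15×10 = 81.5 N acts at 4.38 m along the ladder; its horizontal arm is 4.38·cos45.8° = 3.054 m → τ = 248.9 N·m clockwise.
Painter: 56×10 = 560 N at 5.78 m → arm 4.03 m → τ = 2257 N·m clockwise.
Wall normal N acts horizontally at the top; its moment arm is the height L sinθ = 8.76·sin45.8° = 6.28 m, counterclockwise.
Setting net torque to zero: N × 6.28 = 2506 → N = 399 N.

N_wall ≈ 399 N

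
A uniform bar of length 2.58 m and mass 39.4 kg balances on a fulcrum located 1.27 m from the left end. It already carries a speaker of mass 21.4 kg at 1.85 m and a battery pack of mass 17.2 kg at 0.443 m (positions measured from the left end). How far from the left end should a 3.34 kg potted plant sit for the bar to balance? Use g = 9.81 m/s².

Choose the fulcrum (at 1.27 m from the left end) as the axis so the support reaction has zero arm there.
Beam weight: 39.4 × 9.81 = 386.5 N down at 1.29 m → arm 0.02 m, τ = 386.5 × 0.02 = 7.73 N·m clockwise.
Speaker: 21.4 × 9.81 = 209.9 N down at 1.85 m → arm 0.58 m, τ = 209.9 × 0.58 = 121.7 N·m clockwise.
Battery pack: 17.2 × 9.81 = 168.7 N down at 0.443 m → arm 0.827 m, τ = 168.7 × 0.827 = 139.5 N·m counterclockwise.
Net moment of existing loads = 10.07 N·m counterclockwise.
The potted plant weighs 3.34 × 9.81 = 32.77 N and must supply an equal clockwise moment, so its lever arm about the fulcrum is 10.07 / 32.77 = 0.307 m.
That puts it at 1.27 + 0.307 = 1.58 m from the left end.

x ≈ 1.58 m from the left end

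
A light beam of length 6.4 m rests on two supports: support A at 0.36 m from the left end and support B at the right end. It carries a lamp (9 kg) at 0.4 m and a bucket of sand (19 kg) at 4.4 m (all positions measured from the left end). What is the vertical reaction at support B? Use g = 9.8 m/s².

Choose support A as the axis so its reaction then has zero moment arm.
Lamp: 9 × 9.8 = 88.2 N down at 0.4 m → arm 0.04 m, τ = 88.2 × 0.04 = 3.528 N·m clockwise.
Bucket of sand: 19 × 9.8 = 186.2 N down at 4.4 m → arm 4.04 m, τ = 186.2 × 4.04 = 752.2 N·m clockwise.
Net load moment about support A = 755.7 N·m clockwise.
Reaction R at support B is upward at 6.4 m, arm 6.04 m → moment R × 6.04 counterclockwise.
Setting net torque to zero: R × 6.04 = 755.7 → R = 125 N.

R_B ≈ 125 N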